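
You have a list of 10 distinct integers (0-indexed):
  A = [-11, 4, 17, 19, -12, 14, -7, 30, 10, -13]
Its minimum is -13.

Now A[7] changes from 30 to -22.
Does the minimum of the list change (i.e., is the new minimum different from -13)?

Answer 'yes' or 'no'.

Answer: yes

Derivation:
Old min = -13
Change: A[7] 30 -> -22
Changed element was NOT the min; min changes only if -22 < -13.
New min = -22; changed? yes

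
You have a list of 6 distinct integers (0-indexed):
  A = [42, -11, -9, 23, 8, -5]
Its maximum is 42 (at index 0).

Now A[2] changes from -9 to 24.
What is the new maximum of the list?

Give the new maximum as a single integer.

Answer: 42

Derivation:
Old max = 42 (at index 0)
Change: A[2] -9 -> 24
Changed element was NOT the old max.
  New max = max(old_max, new_val) = max(42, 24) = 42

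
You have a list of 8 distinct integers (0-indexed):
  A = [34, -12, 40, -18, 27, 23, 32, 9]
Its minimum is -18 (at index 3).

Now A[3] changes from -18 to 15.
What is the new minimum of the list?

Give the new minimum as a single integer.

Old min = -18 (at index 3)
Change: A[3] -18 -> 15
Changed element WAS the min. Need to check: is 15 still <= all others?
  Min of remaining elements: -12
  New min = min(15, -12) = -12

Answer: -12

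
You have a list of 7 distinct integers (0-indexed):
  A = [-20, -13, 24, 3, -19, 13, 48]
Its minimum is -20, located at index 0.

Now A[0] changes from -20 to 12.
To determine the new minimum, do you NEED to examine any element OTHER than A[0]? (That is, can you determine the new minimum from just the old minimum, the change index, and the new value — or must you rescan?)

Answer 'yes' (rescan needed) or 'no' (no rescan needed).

Old min = -20 at index 0
Change at index 0: -20 -> 12
Index 0 WAS the min and new value 12 > old min -20. Must rescan other elements to find the new min.
Needs rescan: yes

Answer: yes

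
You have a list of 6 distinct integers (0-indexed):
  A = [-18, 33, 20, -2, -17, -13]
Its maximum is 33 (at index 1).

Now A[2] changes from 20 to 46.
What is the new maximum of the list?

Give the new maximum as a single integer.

Answer: 46

Derivation:
Old max = 33 (at index 1)
Change: A[2] 20 -> 46
Changed element was NOT the old max.
  New max = max(old_max, new_val) = max(33, 46) = 46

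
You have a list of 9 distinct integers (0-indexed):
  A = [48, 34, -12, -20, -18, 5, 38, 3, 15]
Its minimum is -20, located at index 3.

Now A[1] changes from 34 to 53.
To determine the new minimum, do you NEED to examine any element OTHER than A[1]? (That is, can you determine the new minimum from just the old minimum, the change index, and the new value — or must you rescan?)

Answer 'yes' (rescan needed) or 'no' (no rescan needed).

Answer: no

Derivation:
Old min = -20 at index 3
Change at index 1: 34 -> 53
Index 1 was NOT the min. New min = min(-20, 53). No rescan of other elements needed.
Needs rescan: no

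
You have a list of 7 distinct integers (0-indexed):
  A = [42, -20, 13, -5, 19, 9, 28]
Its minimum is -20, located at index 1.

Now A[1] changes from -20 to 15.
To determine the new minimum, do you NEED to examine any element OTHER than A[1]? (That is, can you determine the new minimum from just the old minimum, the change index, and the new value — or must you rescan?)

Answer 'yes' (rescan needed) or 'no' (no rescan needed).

Answer: yes

Derivation:
Old min = -20 at index 1
Change at index 1: -20 -> 15
Index 1 WAS the min and new value 15 > old min -20. Must rescan other elements to find the new min.
Needs rescan: yes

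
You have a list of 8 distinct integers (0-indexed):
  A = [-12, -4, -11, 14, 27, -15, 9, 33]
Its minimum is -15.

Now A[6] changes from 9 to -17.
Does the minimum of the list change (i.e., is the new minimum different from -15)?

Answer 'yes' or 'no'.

Old min = -15
Change: A[6] 9 -> -17
Changed element was NOT the min; min changes only if -17 < -15.
New min = -17; changed? yes

Answer: yes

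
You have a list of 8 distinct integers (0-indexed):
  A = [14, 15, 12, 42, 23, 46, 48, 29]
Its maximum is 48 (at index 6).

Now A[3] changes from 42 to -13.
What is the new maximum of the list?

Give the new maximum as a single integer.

Answer: 48

Derivation:
Old max = 48 (at index 6)
Change: A[3] 42 -> -13
Changed element was NOT the old max.
  New max = max(old_max, new_val) = max(48, -13) = 48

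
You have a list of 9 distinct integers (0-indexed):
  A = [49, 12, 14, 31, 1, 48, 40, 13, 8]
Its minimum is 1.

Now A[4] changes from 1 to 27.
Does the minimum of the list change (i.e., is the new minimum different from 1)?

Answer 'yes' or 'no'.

Answer: yes

Derivation:
Old min = 1
Change: A[4] 1 -> 27
Changed element was the min; new min must be rechecked.
New min = 8; changed? yes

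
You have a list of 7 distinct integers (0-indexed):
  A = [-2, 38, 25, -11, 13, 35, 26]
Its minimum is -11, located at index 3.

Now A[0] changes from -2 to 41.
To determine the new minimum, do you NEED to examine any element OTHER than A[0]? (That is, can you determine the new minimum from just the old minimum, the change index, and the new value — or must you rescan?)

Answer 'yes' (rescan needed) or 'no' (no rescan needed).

Answer: no

Derivation:
Old min = -11 at index 3
Change at index 0: -2 -> 41
Index 0 was NOT the min. New min = min(-11, 41). No rescan of other elements needed.
Needs rescan: no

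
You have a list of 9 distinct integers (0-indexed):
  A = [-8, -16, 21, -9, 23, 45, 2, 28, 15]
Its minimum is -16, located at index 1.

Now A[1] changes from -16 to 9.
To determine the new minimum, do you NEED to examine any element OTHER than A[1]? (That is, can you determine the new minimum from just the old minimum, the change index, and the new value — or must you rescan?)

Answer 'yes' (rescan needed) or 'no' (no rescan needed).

Answer: yes

Derivation:
Old min = -16 at index 1
Change at index 1: -16 -> 9
Index 1 WAS the min and new value 9 > old min -16. Must rescan other elements to find the new min.
Needs rescan: yes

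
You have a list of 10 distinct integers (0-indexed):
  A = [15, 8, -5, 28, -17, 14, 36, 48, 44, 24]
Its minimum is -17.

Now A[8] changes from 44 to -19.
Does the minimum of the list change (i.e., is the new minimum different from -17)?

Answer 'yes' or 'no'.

Old min = -17
Change: A[8] 44 -> -19
Changed element was NOT the min; min changes only if -19 < -17.
New min = -19; changed? yes

Answer: yes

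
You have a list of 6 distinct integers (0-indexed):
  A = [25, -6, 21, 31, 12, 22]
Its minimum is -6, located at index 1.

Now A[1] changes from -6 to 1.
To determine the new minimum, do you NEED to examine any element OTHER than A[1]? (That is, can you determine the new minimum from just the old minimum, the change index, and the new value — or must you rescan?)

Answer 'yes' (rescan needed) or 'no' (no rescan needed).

Answer: yes

Derivation:
Old min = -6 at index 1
Change at index 1: -6 -> 1
Index 1 WAS the min and new value 1 > old min -6. Must rescan other elements to find the new min.
Needs rescan: yes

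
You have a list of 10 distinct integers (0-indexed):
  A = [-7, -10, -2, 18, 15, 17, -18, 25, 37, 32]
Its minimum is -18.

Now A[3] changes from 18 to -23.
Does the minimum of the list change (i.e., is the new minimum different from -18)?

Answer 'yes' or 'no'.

Old min = -18
Change: A[3] 18 -> -23
Changed element was NOT the min; min changes only if -23 < -18.
New min = -23; changed? yes

Answer: yes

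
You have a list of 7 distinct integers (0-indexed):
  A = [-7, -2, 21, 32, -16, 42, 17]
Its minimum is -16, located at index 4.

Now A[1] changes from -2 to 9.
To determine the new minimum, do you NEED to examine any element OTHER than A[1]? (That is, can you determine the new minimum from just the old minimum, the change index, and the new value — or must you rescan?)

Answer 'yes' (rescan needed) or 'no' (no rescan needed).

Old min = -16 at index 4
Change at index 1: -2 -> 9
Index 1 was NOT the min. New min = min(-16, 9). No rescan of other elements needed.
Needs rescan: no

Answer: no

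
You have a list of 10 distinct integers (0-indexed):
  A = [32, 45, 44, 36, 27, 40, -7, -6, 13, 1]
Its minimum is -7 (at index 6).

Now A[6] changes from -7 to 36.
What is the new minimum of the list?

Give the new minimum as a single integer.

Old min = -7 (at index 6)
Change: A[6] -7 -> 36
Changed element WAS the min. Need to check: is 36 still <= all others?
  Min of remaining elements: -6
  New min = min(36, -6) = -6

Answer: -6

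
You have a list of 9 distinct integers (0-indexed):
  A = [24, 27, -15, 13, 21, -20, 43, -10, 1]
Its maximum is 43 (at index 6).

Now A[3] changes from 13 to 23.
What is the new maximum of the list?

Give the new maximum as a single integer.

Answer: 43

Derivation:
Old max = 43 (at index 6)
Change: A[3] 13 -> 23
Changed element was NOT the old max.
  New max = max(old_max, new_val) = max(43, 23) = 43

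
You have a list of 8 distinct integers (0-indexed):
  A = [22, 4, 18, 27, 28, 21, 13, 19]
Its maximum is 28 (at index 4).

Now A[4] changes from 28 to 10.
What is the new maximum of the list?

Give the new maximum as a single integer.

Old max = 28 (at index 4)
Change: A[4] 28 -> 10
Changed element WAS the max -> may need rescan.
  Max of remaining elements: 27
  New max = max(10, 27) = 27

Answer: 27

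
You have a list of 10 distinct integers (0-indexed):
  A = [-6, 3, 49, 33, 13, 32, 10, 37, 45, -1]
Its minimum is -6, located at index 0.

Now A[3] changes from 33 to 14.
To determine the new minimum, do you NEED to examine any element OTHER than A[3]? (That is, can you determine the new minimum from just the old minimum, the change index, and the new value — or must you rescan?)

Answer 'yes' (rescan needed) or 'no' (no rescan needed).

Old min = -6 at index 0
Change at index 3: 33 -> 14
Index 3 was NOT the min. New min = min(-6, 14). No rescan of other elements needed.
Needs rescan: no

Answer: no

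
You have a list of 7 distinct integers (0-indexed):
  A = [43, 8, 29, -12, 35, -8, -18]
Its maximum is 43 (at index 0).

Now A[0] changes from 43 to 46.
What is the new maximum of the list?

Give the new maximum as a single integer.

Old max = 43 (at index 0)
Change: A[0] 43 -> 46
Changed element WAS the max -> may need rescan.
  Max of remaining elements: 35
  New max = max(46, 35) = 46

Answer: 46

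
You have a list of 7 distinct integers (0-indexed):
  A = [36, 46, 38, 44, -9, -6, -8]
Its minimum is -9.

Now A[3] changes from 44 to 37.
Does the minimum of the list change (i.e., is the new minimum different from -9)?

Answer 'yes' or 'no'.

Old min = -9
Change: A[3] 44 -> 37
Changed element was NOT the min; min changes only if 37 < -9.
New min = -9; changed? no

Answer: no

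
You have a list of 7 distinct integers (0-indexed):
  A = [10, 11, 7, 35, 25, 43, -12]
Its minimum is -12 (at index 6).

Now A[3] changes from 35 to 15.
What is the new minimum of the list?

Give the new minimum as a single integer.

Old min = -12 (at index 6)
Change: A[3] 35 -> 15
Changed element was NOT the old min.
  New min = min(old_min, new_val) = min(-12, 15) = -12

Answer: -12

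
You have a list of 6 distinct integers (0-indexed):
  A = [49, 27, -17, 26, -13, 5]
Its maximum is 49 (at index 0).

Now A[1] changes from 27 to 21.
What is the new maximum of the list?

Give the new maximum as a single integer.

Old max = 49 (at index 0)
Change: A[1] 27 -> 21
Changed element was NOT the old max.
  New max = max(old_max, new_val) = max(49, 21) = 49

Answer: 49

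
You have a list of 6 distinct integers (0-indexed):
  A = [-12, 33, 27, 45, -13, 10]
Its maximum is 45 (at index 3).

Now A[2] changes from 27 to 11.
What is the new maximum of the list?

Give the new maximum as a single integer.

Answer: 45

Derivation:
Old max = 45 (at index 3)
Change: A[2] 27 -> 11
Changed element was NOT the old max.
  New max = max(old_max, new_val) = max(45, 11) = 45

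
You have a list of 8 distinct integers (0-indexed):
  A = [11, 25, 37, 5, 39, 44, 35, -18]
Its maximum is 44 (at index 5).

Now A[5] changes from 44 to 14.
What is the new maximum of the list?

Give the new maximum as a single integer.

Answer: 39

Derivation:
Old max = 44 (at index 5)
Change: A[5] 44 -> 14
Changed element WAS the max -> may need rescan.
  Max of remaining elements: 39
  New max = max(14, 39) = 39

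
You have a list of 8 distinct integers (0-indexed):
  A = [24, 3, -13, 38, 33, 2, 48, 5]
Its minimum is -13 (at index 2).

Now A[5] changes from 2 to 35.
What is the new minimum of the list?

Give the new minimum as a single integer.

Answer: -13

Derivation:
Old min = -13 (at index 2)
Change: A[5] 2 -> 35
Changed element was NOT the old min.
  New min = min(old_min, new_val) = min(-13, 35) = -13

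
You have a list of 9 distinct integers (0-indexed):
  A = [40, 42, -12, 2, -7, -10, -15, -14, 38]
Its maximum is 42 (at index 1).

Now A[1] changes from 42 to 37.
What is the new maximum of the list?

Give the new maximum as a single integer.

Old max = 42 (at index 1)
Change: A[1] 42 -> 37
Changed element WAS the max -> may need rescan.
  Max of remaining elements: 40
  New max = max(37, 40) = 40

Answer: 40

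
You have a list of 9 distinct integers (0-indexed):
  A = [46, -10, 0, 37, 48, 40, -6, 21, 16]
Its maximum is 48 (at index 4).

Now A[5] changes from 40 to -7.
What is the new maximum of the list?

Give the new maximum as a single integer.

Answer: 48

Derivation:
Old max = 48 (at index 4)
Change: A[5] 40 -> -7
Changed element was NOT the old max.
  New max = max(old_max, new_val) = max(48, -7) = 48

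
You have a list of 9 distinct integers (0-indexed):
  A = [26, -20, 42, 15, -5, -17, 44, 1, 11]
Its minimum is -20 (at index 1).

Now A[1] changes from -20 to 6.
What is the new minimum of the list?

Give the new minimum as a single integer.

Answer: -17

Derivation:
Old min = -20 (at index 1)
Change: A[1] -20 -> 6
Changed element WAS the min. Need to check: is 6 still <= all others?
  Min of remaining elements: -17
  New min = min(6, -17) = -17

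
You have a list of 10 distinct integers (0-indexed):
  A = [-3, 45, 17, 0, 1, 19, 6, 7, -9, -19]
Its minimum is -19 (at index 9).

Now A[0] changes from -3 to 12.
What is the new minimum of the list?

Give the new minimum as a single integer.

Old min = -19 (at index 9)
Change: A[0] -3 -> 12
Changed element was NOT the old min.
  New min = min(old_min, new_val) = min(-19, 12) = -19

Answer: -19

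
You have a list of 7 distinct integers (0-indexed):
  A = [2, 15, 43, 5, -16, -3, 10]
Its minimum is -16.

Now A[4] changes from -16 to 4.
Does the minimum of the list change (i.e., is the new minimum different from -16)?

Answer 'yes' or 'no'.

Answer: yes

Derivation:
Old min = -16
Change: A[4] -16 -> 4
Changed element was the min; new min must be rechecked.
New min = -3; changed? yes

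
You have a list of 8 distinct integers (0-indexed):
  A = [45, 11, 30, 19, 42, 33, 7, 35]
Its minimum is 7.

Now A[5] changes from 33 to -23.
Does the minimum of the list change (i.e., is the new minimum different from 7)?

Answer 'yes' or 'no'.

Old min = 7
Change: A[5] 33 -> -23
Changed element was NOT the min; min changes only if -23 < 7.
New min = -23; changed? yes

Answer: yes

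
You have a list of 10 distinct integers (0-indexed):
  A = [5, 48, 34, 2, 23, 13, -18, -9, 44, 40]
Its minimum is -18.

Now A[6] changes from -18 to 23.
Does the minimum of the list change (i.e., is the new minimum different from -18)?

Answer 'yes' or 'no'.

Answer: yes

Derivation:
Old min = -18
Change: A[6] -18 -> 23
Changed element was the min; new min must be rechecked.
New min = -9; changed? yes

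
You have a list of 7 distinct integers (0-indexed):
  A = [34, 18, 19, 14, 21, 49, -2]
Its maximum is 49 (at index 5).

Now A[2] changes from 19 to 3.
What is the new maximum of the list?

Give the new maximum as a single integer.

Old max = 49 (at index 5)
Change: A[2] 19 -> 3
Changed element was NOT the old max.
  New max = max(old_max, new_val) = max(49, 3) = 49

Answer: 49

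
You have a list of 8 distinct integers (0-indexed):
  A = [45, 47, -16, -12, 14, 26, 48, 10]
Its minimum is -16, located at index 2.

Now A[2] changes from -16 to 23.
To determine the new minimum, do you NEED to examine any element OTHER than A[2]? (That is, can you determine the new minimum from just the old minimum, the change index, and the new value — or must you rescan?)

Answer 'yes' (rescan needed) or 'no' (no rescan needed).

Old min = -16 at index 2
Change at index 2: -16 -> 23
Index 2 WAS the min and new value 23 > old min -16. Must rescan other elements to find the new min.
Needs rescan: yes

Answer: yes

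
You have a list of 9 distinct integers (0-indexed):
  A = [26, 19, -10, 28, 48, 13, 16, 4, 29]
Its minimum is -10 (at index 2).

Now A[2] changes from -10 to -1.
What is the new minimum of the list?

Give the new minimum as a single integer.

Old min = -10 (at index 2)
Change: A[2] -10 -> -1
Changed element WAS the min. Need to check: is -1 still <= all others?
  Min of remaining elements: 4
  New min = min(-1, 4) = -1

Answer: -1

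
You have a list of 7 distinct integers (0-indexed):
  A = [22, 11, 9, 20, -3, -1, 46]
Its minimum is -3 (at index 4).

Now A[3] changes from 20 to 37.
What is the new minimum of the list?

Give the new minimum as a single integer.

Answer: -3

Derivation:
Old min = -3 (at index 4)
Change: A[3] 20 -> 37
Changed element was NOT the old min.
  New min = min(old_min, new_val) = min(-3, 37) = -3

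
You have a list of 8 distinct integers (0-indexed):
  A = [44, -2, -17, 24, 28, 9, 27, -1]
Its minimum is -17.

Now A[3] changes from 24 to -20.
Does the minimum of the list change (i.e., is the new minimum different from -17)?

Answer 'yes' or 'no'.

Old min = -17
Change: A[3] 24 -> -20
Changed element was NOT the min; min changes only if -20 < -17.
New min = -20; changed? yes

Answer: yes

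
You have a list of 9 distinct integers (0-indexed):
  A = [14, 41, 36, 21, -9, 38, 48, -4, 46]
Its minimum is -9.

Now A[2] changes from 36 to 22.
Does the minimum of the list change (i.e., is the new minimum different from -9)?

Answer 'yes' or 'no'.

Answer: no

Derivation:
Old min = -9
Change: A[2] 36 -> 22
Changed element was NOT the min; min changes only if 22 < -9.
New min = -9; changed? no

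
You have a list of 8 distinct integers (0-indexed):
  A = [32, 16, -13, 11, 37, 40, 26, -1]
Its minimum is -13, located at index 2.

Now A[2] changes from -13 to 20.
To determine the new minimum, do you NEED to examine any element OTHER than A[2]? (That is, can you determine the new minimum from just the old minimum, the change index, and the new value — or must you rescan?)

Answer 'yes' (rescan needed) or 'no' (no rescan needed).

Old min = -13 at index 2
Change at index 2: -13 -> 20
Index 2 WAS the min and new value 20 > old min -13. Must rescan other elements to find the new min.
Needs rescan: yes

Answer: yes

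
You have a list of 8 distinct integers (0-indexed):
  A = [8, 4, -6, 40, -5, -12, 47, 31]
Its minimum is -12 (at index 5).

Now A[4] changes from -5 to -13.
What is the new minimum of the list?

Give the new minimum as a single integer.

Old min = -12 (at index 5)
Change: A[4] -5 -> -13
Changed element was NOT the old min.
  New min = min(old_min, new_val) = min(-12, -13) = -13

Answer: -13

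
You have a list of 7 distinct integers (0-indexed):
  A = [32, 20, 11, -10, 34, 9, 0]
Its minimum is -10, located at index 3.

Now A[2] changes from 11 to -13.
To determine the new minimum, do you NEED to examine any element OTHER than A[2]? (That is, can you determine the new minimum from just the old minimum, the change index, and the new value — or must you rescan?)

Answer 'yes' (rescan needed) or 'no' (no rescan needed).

Answer: no

Derivation:
Old min = -10 at index 3
Change at index 2: 11 -> -13
Index 2 was NOT the min. New min = min(-10, -13). No rescan of other elements needed.
Needs rescan: no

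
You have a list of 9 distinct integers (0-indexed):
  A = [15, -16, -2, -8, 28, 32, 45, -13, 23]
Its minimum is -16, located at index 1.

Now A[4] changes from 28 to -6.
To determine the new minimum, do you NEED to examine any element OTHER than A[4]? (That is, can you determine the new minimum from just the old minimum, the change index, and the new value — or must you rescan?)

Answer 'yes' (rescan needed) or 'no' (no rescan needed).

Answer: no

Derivation:
Old min = -16 at index 1
Change at index 4: 28 -> -6
Index 4 was NOT the min. New min = min(-16, -6). No rescan of other elements needed.
Needs rescan: no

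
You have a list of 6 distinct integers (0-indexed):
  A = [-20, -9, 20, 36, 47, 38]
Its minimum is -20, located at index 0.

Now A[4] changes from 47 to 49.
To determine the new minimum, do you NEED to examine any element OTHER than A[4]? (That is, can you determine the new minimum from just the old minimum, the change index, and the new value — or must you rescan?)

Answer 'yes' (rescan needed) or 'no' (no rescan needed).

Answer: no

Derivation:
Old min = -20 at index 0
Change at index 4: 47 -> 49
Index 4 was NOT the min. New min = min(-20, 49). No rescan of other elements needed.
Needs rescan: no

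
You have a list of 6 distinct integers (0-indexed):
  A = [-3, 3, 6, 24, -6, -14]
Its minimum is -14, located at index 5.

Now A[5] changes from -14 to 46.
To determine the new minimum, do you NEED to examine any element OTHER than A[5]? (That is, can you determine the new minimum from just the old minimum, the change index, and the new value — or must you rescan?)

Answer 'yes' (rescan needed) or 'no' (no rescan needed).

Answer: yes

Derivation:
Old min = -14 at index 5
Change at index 5: -14 -> 46
Index 5 WAS the min and new value 46 > old min -14. Must rescan other elements to find the new min.
Needs rescan: yes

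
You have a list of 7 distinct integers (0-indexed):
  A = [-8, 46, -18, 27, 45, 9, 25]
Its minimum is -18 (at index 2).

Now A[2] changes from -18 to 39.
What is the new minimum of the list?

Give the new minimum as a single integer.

Answer: -8

Derivation:
Old min = -18 (at index 2)
Change: A[2] -18 -> 39
Changed element WAS the min. Need to check: is 39 still <= all others?
  Min of remaining elements: -8
  New min = min(39, -8) = -8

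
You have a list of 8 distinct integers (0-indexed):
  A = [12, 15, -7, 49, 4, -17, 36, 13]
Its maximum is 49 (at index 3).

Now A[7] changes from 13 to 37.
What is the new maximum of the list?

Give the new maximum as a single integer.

Answer: 49

Derivation:
Old max = 49 (at index 3)
Change: A[7] 13 -> 37
Changed element was NOT the old max.
  New max = max(old_max, new_val) = max(49, 37) = 49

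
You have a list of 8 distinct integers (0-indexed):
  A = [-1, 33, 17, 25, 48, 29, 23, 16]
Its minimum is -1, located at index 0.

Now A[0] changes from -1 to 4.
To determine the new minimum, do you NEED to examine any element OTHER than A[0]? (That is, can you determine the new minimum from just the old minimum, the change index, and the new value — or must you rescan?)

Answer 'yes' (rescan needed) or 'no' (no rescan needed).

Old min = -1 at index 0
Change at index 0: -1 -> 4
Index 0 WAS the min and new value 4 > old min -1. Must rescan other elements to find the new min.
Needs rescan: yes

Answer: yes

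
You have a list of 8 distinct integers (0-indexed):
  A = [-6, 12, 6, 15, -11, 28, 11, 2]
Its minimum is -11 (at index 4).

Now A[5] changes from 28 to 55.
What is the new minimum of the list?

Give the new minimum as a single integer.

Old min = -11 (at index 4)
Change: A[5] 28 -> 55
Changed element was NOT the old min.
  New min = min(old_min, new_val) = min(-11, 55) = -11

Answer: -11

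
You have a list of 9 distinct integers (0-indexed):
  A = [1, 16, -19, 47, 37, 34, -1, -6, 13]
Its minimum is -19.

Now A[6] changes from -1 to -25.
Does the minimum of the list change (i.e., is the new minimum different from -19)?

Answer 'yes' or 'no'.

Answer: yes

Derivation:
Old min = -19
Change: A[6] -1 -> -25
Changed element was NOT the min; min changes only if -25 < -19.
New min = -25; changed? yes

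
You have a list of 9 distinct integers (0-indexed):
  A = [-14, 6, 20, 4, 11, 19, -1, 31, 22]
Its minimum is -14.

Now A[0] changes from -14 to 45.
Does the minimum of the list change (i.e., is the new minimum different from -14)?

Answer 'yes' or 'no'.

Old min = -14
Change: A[0] -14 -> 45
Changed element was the min; new min must be rechecked.
New min = -1; changed? yes

Answer: yes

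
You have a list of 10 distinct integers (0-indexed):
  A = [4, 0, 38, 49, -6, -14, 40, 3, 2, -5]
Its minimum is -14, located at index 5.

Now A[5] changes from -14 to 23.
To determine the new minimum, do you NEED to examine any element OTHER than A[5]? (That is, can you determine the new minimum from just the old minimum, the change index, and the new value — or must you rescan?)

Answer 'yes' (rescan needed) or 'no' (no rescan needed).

Answer: yes

Derivation:
Old min = -14 at index 5
Change at index 5: -14 -> 23
Index 5 WAS the min and new value 23 > old min -14. Must rescan other elements to find the new min.
Needs rescan: yes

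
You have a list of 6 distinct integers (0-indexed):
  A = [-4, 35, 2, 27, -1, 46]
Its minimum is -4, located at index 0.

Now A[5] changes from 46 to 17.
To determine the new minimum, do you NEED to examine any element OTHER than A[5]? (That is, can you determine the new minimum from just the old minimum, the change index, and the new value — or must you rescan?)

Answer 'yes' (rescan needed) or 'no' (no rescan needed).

Answer: no

Derivation:
Old min = -4 at index 0
Change at index 5: 46 -> 17
Index 5 was NOT the min. New min = min(-4, 17). No rescan of other elements needed.
Needs rescan: no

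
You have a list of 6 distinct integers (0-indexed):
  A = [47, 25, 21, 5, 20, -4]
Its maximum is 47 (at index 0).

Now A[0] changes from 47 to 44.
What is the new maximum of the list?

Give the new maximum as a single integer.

Answer: 44

Derivation:
Old max = 47 (at index 0)
Change: A[0] 47 -> 44
Changed element WAS the max -> may need rescan.
  Max of remaining elements: 25
  New max = max(44, 25) = 44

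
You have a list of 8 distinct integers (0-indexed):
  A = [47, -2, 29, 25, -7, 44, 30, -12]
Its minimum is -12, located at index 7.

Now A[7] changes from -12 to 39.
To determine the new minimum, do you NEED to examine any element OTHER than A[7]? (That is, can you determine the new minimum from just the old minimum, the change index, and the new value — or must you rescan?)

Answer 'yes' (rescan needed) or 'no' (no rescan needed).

Answer: yes

Derivation:
Old min = -12 at index 7
Change at index 7: -12 -> 39
Index 7 WAS the min and new value 39 > old min -12. Must rescan other elements to find the new min.
Needs rescan: yes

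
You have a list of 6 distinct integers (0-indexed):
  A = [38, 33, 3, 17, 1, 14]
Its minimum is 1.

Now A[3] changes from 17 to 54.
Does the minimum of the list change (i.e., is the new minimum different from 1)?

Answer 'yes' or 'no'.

Answer: no

Derivation:
Old min = 1
Change: A[3] 17 -> 54
Changed element was NOT the min; min changes only if 54 < 1.
New min = 1; changed? no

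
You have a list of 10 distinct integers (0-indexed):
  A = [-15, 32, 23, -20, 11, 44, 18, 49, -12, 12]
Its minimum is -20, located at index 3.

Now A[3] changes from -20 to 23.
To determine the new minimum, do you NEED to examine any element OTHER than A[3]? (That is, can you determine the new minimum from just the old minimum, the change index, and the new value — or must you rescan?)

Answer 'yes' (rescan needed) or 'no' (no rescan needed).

Answer: yes

Derivation:
Old min = -20 at index 3
Change at index 3: -20 -> 23
Index 3 WAS the min and new value 23 > old min -20. Must rescan other elements to find the new min.
Needs rescan: yes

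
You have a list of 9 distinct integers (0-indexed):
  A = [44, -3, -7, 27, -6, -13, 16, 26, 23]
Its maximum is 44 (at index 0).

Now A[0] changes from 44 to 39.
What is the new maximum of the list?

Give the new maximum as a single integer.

Answer: 39

Derivation:
Old max = 44 (at index 0)
Change: A[0] 44 -> 39
Changed element WAS the max -> may need rescan.
  Max of remaining elements: 27
  New max = max(39, 27) = 39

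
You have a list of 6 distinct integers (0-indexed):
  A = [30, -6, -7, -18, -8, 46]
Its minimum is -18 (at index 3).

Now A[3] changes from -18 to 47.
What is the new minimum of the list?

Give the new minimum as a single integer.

Answer: -8

Derivation:
Old min = -18 (at index 3)
Change: A[3] -18 -> 47
Changed element WAS the min. Need to check: is 47 still <= all others?
  Min of remaining elements: -8
  New min = min(47, -8) = -8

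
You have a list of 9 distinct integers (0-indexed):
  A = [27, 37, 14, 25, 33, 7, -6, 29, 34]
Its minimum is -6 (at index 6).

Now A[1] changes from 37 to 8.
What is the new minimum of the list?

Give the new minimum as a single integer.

Old min = -6 (at index 6)
Change: A[1] 37 -> 8
Changed element was NOT the old min.
  New min = min(old_min, new_val) = min(-6, 8) = -6

Answer: -6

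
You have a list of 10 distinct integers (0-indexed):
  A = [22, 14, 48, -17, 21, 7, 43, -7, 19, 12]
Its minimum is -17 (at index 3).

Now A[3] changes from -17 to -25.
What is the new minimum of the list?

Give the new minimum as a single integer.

Old min = -17 (at index 3)
Change: A[3] -17 -> -25
Changed element WAS the min. Need to check: is -25 still <= all others?
  Min of remaining elements: -7
  New min = min(-25, -7) = -25

Answer: -25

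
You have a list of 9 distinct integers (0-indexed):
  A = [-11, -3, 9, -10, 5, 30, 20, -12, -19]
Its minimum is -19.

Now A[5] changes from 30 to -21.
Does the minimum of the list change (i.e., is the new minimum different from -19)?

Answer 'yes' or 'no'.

Old min = -19
Change: A[5] 30 -> -21
Changed element was NOT the min; min changes only if -21 < -19.
New min = -21; changed? yes

Answer: yes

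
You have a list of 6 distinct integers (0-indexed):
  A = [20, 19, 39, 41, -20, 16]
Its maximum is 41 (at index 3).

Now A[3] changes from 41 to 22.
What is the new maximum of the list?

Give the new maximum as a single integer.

Answer: 39

Derivation:
Old max = 41 (at index 3)
Change: A[3] 41 -> 22
Changed element WAS the max -> may need rescan.
  Max of remaining elements: 39
  New max = max(22, 39) = 39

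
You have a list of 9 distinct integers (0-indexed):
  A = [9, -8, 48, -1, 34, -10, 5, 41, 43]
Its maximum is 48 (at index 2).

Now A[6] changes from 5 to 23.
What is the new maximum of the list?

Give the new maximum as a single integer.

Old max = 48 (at index 2)
Change: A[6] 5 -> 23
Changed element was NOT the old max.
  New max = max(old_max, new_val) = max(48, 23) = 48

Answer: 48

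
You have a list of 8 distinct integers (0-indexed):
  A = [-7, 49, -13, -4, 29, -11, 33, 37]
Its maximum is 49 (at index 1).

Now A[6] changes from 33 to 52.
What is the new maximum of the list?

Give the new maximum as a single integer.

Answer: 52

Derivation:
Old max = 49 (at index 1)
Change: A[6] 33 -> 52
Changed element was NOT the old max.
  New max = max(old_max, new_val) = max(49, 52) = 52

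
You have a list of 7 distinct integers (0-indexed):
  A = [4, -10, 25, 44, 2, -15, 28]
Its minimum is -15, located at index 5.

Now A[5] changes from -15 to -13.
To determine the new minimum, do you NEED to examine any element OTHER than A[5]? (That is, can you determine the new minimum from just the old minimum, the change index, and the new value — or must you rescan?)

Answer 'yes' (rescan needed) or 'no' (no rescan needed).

Answer: yes

Derivation:
Old min = -15 at index 5
Change at index 5: -15 -> -13
Index 5 WAS the min and new value -13 > old min -15. Must rescan other elements to find the new min.
Needs rescan: yes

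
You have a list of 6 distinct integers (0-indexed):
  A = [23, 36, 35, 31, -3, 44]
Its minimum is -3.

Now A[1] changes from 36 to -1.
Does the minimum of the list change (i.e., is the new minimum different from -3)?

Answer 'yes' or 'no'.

Old min = -3
Change: A[1] 36 -> -1
Changed element was NOT the min; min changes only if -1 < -3.
New min = -3; changed? no

Answer: no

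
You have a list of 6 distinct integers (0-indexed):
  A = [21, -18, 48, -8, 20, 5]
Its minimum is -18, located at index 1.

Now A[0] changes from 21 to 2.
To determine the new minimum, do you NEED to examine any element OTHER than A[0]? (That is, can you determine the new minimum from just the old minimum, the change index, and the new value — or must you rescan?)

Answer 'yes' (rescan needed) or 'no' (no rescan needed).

Old min = -18 at index 1
Change at index 0: 21 -> 2
Index 0 was NOT the min. New min = min(-18, 2). No rescan of other elements needed.
Needs rescan: no

Answer: no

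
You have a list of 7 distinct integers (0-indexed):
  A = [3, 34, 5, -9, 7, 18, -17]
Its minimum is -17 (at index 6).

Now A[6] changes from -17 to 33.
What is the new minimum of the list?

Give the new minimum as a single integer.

Answer: -9

Derivation:
Old min = -17 (at index 6)
Change: A[6] -17 -> 33
Changed element WAS the min. Need to check: is 33 still <= all others?
  Min of remaining elements: -9
  New min = min(33, -9) = -9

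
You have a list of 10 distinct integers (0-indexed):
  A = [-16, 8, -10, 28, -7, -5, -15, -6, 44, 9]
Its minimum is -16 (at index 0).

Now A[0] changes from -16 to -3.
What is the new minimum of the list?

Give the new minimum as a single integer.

Old min = -16 (at index 0)
Change: A[0] -16 -> -3
Changed element WAS the min. Need to check: is -3 still <= all others?
  Min of remaining elements: -15
  New min = min(-3, -15) = -15

Answer: -15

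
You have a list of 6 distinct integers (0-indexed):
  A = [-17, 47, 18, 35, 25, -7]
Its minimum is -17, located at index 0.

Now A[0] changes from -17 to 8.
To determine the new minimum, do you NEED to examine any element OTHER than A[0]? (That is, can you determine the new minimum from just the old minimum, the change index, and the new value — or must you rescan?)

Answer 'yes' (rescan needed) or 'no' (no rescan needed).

Old min = -17 at index 0
Change at index 0: -17 -> 8
Index 0 WAS the min and new value 8 > old min -17. Must rescan other elements to find the new min.
Needs rescan: yes

Answer: yes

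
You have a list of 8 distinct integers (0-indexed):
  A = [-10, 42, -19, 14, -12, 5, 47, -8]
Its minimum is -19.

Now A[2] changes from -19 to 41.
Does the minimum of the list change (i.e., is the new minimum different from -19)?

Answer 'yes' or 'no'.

Old min = -19
Change: A[2] -19 -> 41
Changed element was the min; new min must be rechecked.
New min = -12; changed? yes

Answer: yes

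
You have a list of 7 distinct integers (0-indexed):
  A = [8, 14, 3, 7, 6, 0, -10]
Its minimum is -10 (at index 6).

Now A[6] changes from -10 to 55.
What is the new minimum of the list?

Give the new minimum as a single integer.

Old min = -10 (at index 6)
Change: A[6] -10 -> 55
Changed element WAS the min. Need to check: is 55 still <= all others?
  Min of remaining elements: 0
  New min = min(55, 0) = 0

Answer: 0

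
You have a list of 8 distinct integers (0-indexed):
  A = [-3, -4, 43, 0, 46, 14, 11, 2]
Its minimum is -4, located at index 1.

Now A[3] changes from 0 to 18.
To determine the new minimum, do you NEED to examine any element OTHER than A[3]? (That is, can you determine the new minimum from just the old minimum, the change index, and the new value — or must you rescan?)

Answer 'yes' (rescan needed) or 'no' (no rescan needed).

Answer: no

Derivation:
Old min = -4 at index 1
Change at index 3: 0 -> 18
Index 3 was NOT the min. New min = min(-4, 18). No rescan of other elements needed.
Needs rescan: no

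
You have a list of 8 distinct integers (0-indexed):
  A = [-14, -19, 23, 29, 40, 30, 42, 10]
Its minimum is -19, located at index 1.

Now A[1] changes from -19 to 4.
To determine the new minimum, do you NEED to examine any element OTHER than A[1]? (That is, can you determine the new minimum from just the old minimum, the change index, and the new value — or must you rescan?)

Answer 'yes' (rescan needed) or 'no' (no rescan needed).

Old min = -19 at index 1
Change at index 1: -19 -> 4
Index 1 WAS the min and new value 4 > old min -19. Must rescan other elements to find the new min.
Needs rescan: yes

Answer: yes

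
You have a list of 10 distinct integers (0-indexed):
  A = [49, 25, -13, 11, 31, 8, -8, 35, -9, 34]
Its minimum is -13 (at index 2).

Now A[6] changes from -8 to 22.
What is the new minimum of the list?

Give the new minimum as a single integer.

Old min = -13 (at index 2)
Change: A[6] -8 -> 22
Changed element was NOT the old min.
  New min = min(old_min, new_val) = min(-13, 22) = -13

Answer: -13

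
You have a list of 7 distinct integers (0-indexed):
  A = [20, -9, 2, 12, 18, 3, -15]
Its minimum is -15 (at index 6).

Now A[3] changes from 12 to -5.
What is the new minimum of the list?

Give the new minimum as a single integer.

Answer: -15

Derivation:
Old min = -15 (at index 6)
Change: A[3] 12 -> -5
Changed element was NOT the old min.
  New min = min(old_min, new_val) = min(-15, -5) = -15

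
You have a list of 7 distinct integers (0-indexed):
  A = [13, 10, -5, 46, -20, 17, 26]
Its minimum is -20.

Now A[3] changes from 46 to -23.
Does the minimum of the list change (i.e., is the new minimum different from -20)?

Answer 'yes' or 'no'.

Answer: yes

Derivation:
Old min = -20
Change: A[3] 46 -> -23
Changed element was NOT the min; min changes only if -23 < -20.
New min = -23; changed? yes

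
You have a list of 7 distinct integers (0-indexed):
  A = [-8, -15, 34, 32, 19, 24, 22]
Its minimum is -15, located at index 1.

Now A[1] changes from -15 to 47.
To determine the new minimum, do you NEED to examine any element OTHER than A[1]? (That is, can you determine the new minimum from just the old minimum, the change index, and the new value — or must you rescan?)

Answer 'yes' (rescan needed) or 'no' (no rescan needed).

Old min = -15 at index 1
Change at index 1: -15 -> 47
Index 1 WAS the min and new value 47 > old min -15. Must rescan other elements to find the new min.
Needs rescan: yes

Answer: yes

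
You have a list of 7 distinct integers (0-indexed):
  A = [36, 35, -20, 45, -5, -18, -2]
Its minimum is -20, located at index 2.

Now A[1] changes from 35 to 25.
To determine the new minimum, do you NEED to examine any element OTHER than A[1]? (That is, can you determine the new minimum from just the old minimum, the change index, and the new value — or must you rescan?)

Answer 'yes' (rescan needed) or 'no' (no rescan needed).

Answer: no

Derivation:
Old min = -20 at index 2
Change at index 1: 35 -> 25
Index 1 was NOT the min. New min = min(-20, 25). No rescan of other elements needed.
Needs rescan: no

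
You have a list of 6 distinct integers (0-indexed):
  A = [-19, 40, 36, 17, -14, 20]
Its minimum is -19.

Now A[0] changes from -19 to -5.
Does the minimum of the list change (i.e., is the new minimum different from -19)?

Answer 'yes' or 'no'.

Answer: yes

Derivation:
Old min = -19
Change: A[0] -19 -> -5
Changed element was the min; new min must be rechecked.
New min = -14; changed? yes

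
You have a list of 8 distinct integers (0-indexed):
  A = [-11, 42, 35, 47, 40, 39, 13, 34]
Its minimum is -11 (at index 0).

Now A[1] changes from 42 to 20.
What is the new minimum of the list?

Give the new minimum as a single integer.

Answer: -11

Derivation:
Old min = -11 (at index 0)
Change: A[1] 42 -> 20
Changed element was NOT the old min.
  New min = min(old_min, new_val) = min(-11, 20) = -11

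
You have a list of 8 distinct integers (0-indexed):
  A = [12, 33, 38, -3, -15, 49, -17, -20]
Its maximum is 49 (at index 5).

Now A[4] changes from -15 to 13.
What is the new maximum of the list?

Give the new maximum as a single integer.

Answer: 49

Derivation:
Old max = 49 (at index 5)
Change: A[4] -15 -> 13
Changed element was NOT the old max.
  New max = max(old_max, new_val) = max(49, 13) = 49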